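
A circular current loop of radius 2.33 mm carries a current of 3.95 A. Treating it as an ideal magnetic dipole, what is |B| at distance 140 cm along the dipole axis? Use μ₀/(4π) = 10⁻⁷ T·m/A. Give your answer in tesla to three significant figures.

Magnetic moment m = IA = Iπa² = (3.95)·π·(0.00233)² = 6.737×10⁻⁵ A·m².
On axis B = (μ₀/4π)·2m/r³.
B = 2·(10⁻⁷)·(6.737×10⁻⁵) / (1.40)³ = 4.910×10⁻¹² T.

B ≈ 4.91×10⁻¹² T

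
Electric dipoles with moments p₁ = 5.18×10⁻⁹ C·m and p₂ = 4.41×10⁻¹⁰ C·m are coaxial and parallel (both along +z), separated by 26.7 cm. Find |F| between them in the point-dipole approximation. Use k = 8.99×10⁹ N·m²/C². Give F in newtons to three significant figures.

On-axis field of dipole 1 at distance r: E = 2kp₁/r³. Force on dipole 2 is F = p₂·dE/dr (gradient along axis).
dE/dr = −6kp₁/r⁴, so |F| = 6kp₁p₂/r⁴ (attractive for aligned moments).
F = 6(8.99×10⁹)(5.18×10⁻⁹)(4.41×10⁻¹⁰)/(0.267)⁴ = 2.425×10⁻⁵ N.

F ≈ 2.42×10⁻⁵ N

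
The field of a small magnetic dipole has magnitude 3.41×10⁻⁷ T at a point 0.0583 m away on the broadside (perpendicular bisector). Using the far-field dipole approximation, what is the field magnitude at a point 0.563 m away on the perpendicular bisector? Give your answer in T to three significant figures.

B ≈ 3.79×10⁻¹⁰ T

Dipole fields scale as 1/r³ in the far field; the geometry is the same at both points.
B₂ = B₁ · (r₁/r₂)³ = 3.41×10⁻⁷ · (0.0583/0.563)³.
(r₁/r₂)³ = (0.1036)³ = 0.00111.
B₂ ≈ 3.786×10⁻¹⁰ T.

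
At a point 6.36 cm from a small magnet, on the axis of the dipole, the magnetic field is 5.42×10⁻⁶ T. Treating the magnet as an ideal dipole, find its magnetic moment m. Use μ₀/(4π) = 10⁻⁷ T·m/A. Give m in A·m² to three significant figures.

m ≈ 0.00697 A·m²

On axis B = (μ₀/4π)·2m/r³, so m = Br³·4π/(μ₀·2).
m = (5.42×10⁻⁶)·(0.0636)³ / (2·10⁻⁷) = 0.006972 A·m².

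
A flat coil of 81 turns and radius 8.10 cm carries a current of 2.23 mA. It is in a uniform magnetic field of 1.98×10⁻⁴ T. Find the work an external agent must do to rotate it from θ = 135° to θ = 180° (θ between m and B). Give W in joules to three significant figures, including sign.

W ≈ 2.16×10⁻⁷ J

m = NIA = NIπa² = 81·(0.00223)·π·(0.0810)² = 0.003723 A·m².
W_ext = ΔU = −mB cosθ₂ + mB cosθ₁ = mB(cosθ₁ − cosθ₂).
W = (0.003723)(1.98×10⁻⁴)·(cos135° − cos180°) = (7.372×10⁻⁷)·(+0.2929) = 2.159×10⁻⁷ J.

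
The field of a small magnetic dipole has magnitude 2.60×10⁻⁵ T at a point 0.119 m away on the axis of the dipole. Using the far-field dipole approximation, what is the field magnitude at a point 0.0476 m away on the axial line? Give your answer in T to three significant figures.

Dipole fields scale as 1/r³ in the far field; the geometry is the same at both points.
B₂ = B₁ · (r₁/r₂)³ = 2.60×10⁻⁵ · (0.119/0.0476)³.
(r₁/r₂)³ = (2.5)³ = 15.62.
B₂ ≈ 4.062×10⁻⁴ T.

B ≈ 4.06×10⁻⁴ T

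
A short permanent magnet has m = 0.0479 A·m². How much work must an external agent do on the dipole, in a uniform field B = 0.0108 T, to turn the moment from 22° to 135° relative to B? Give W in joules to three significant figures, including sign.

W_ext = ΔU = −mB cosθ₂ + mB cosθ₁ = mB(cosθ₁ − cosθ₂).
W = (0.0479)(0.0108)·(cos22° − cos135°) = (5.173×10⁻⁴)·(+1.6343) = 8.455×10⁻⁴ J.

W ≈ 8.45×10⁻⁴ J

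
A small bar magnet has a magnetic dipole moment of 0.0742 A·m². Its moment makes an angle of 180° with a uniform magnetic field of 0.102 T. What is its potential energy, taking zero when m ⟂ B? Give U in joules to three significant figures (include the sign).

U = −m·B = −mB cosθ.
U = −(0.0742)(0.102)·cos180° = 0.007568 J.

U ≈ 0.00757 J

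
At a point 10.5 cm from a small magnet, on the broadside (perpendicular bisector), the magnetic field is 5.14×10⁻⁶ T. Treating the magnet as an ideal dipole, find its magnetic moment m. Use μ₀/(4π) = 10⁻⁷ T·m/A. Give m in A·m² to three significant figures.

In the equatorial plane B = (μ₀/4π)·m/r³, so m = Br³·4π/(μ₀).
m = (5.14×10⁻⁶)·(0.105)³ / (10⁻⁷) = 0.05950 A·m².

m ≈ 0.0595 A·m²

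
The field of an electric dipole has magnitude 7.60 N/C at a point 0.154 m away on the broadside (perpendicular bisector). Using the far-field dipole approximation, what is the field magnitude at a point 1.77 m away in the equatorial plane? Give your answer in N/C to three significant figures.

E ≈ 0.00501 N/C

Dipole fields scale as 1/r³ in the far field; the geometry is the same at both points.
E₂ = E₁ · (r₁/r₂)³ = 7.60 · (0.154/1.77)³.
(r₁/r₂)³ = (0.08701)³ = 0.0006586.
E₂ ≈ 0.005006 N/C.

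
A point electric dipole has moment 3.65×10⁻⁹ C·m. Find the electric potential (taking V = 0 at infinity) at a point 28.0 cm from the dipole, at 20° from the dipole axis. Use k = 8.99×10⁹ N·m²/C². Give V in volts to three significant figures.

V ≈ 393 V

The dipole potential is V = kp cosθ / r².
V = (8.99×10⁹)(3.65×10⁻⁹)·cos20° / (0.280)² = 393.3 V.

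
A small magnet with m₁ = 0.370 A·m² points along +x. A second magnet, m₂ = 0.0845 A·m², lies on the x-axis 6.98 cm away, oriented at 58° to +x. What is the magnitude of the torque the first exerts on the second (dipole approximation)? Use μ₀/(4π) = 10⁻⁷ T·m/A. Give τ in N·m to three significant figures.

τ ≈ 1.56×10⁻⁵ N·m

Dipole B is on the axis of dipole A, so B₁ there is axial: B₁ = (μ₀/4π)·2m₁/r³ along +x.
B₁ = 2(10⁻⁷)(0.370)/(0.0698)³ = 2.176×10⁻⁴ T.
τ = m₂ B₁ sinθ.
τ = (0.0845)(2.176×10⁻⁴)·sin58° = 1.559×10⁻⁵ N·m.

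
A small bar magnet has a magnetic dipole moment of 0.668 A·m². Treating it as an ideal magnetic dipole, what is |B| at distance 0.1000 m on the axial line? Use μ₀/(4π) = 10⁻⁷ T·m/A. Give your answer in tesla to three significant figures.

B ≈ 1.34×10⁻⁴ T

On axis B = (μ₀/4π)·2m/r³.
B = 2·(10⁻⁷)·(0.668) / (0.100)³ = 1.336×10⁻⁴ T.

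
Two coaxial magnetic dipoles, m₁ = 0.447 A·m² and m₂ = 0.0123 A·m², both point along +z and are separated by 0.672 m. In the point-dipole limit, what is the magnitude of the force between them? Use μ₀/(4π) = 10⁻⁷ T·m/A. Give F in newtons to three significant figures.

On-axis B of dipole 1: B = (μ₀/4π)·2m₁/r³. Force on dipole 2: F = m₂·dB/dr.
dB/dr = −(μ₀/4π)·6m₁/r⁴, so |F| = (μ₀/4π)·6m₁m₂/r⁴.
F = 6(10⁻⁷)(0.447)(0.0123)/(0.672)⁴ = 1.618×10⁻⁸ N.

F ≈ 1.62×10⁻⁸ N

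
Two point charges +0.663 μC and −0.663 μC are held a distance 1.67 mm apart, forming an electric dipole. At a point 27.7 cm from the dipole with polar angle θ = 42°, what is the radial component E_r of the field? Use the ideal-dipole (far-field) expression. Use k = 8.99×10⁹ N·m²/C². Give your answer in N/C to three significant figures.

Dipole moment p = qd = (6.63×10⁻⁷ C)(0.00167 m) = 1.107×10⁻⁹ C·m.
For a dipole, E_r = (2kp cosθ)/r³.
kp/r³ = (8.99×10⁹)(1.107×10⁻⁹)/(0.277)³ = 468.2 N/C.
E_r = 2·468.2·cos42° = 695.9 N/C.

E_r ≈ 696 N/C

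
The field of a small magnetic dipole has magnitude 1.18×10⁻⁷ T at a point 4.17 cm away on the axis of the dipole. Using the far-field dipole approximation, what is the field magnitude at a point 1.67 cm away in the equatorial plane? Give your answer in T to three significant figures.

Dipole fields scale as 1/r³ in the far field.
The axial field is twice the equatorial field at the same r, so the geometry factor is 1/2.
B₂ = B₁ · (1/2) · (r₁/r₂)³ = 1.18×10⁻⁷ · 0.5 · (4.17/1.67)³.
(r₁/r₂)³ = (2.497)³ = 15.57.
B₂ ≈ 9.186×10⁻⁷ T.

B ≈ 9.19×10⁻⁷ T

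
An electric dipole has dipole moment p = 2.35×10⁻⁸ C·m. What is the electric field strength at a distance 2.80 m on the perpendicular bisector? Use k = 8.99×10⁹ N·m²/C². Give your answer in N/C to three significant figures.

E ≈ 9.62 N/C

In the equatorial plane E = kp/r³.
E = (8.99×10⁹)(2.35×10⁻⁸) / (2.80)³ = 9.624 N/C.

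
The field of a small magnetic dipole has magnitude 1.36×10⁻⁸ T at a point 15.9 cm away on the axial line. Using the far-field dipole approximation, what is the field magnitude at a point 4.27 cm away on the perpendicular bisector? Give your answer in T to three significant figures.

Dipole fields scale as 1/r³ in the far field.
The axial field is twice the equatorial field at the same r, so the geometry factor is 1/2.
B₂ = B₁ · (1/2) · (r₁/r₂)³ = 1.36×10⁻⁸ · 0.5 · (15.9/4.27)³.
(r₁/r₂)³ = (3.724)³ = 51.63.
B₂ ≈ 3.511×10⁻⁷ T.

B ≈ 3.51×10⁻⁷ T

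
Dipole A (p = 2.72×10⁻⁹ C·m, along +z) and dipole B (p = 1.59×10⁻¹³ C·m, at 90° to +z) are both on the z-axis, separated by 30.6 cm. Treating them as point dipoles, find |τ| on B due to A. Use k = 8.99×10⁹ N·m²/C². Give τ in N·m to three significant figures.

The second dipole sits on the axis of the first, so the field there is axial: E₁ = 2kp₁/r³ along +z.
E₁ = 2(8.99×10⁹)(2.72×10⁻⁹)/(0.306)³ = 1707 N/C.
Torque on the second dipole: τ = p₂ E₁ sinθ.
τ = (1.59×10⁻¹³)(1707)·sin90° = 2.714×10⁻¹⁰ N·m.

τ ≈ 2.71×10⁻¹⁰ N·m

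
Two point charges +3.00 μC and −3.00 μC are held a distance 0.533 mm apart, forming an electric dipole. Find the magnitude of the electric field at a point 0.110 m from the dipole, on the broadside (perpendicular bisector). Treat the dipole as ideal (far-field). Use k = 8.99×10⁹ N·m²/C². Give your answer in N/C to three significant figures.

E ≈ 1.08×10⁴ N/C

Dipole moment p = qd = (3.00×10⁻⁶ C)(5.33×10⁻⁴ m) = 1.599×10⁻⁹ C·m.
In the equatorial plane E = kp/r³.
E = (8.99×10⁹)(1.599×10⁻⁹) / (0.110)³ = 1.080×10⁴ N/C.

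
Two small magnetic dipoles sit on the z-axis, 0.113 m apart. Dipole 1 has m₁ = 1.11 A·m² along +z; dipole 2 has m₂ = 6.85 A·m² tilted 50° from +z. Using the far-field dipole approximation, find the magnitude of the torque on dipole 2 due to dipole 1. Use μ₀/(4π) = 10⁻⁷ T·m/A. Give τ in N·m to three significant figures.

Dipole B is on the axis of dipole A, so B₁ there is axial: B₁ = (μ₀/4π)·2m₁/r³ along +z.
B₁ = 2(10⁻⁷)(1.11)/(0.113)³ = 1.539×10⁻⁴ T.
τ = m₂ B₁ sinθ.
τ = (6.85)(1.539×10⁻⁴)·sin50° = 8.074×10⁻⁴ N·m.

τ ≈ 8.07×10⁻⁴ N·m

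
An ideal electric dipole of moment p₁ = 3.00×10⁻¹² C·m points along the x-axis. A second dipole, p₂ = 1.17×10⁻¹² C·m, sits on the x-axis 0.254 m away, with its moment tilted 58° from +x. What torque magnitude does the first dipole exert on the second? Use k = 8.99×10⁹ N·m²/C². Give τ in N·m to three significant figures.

The second dipole sits on the axis of the first, so the field there is axial: E₁ = 2kp₁/r³ along +x.
E₁ = 2(8.99×10⁹)(3.00×10⁻¹²)/(0.254)³ = 3.292 N/C.
Torque on the second dipole: τ = p₂ E₁ sinθ.
τ = (1.17×10⁻¹²)(3.292)·sin58° = 3.266×10⁻¹² N·m.

τ ≈ 3.27×10⁻¹² N·m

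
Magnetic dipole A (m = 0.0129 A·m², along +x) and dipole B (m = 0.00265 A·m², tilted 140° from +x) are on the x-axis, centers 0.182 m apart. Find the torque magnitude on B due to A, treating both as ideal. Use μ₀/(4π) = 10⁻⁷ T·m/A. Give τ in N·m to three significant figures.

Dipole B is on the axis of dipole A, so B₁ there is axial: B₁ = (μ₀/4π)·2m₁/r³ along +x.
B₁ = 2(10⁻⁷)(0.0129)/(0.182)³ = 4.280×10⁻⁷ T.
τ = m₂ B₁ sinθ.
τ = (0.00265)(4.280×10⁻⁷)·sin140° = 7.290×10⁻¹⁰ N·m.

τ ≈ 7.29×10⁻¹⁰ N·m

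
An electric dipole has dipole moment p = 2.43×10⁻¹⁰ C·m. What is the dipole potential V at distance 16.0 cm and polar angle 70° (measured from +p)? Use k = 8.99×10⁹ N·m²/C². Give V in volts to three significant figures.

V ≈ 29.2 V

The dipole potential is V = kp cosθ / r².
V = (8.99×10⁹)(2.43×10⁻¹⁰)·cos70° / (0.160)² = 29.19 V.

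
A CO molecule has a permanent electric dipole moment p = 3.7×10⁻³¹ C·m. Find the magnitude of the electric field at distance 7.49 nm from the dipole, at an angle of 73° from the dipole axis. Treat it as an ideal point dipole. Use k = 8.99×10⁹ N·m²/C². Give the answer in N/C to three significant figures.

E ≈ 8870 N/C

At angle θ the dipole field magnitude is E = (kp/r³)·√(1 + 3cos²θ).
kp/r³ = (8.99×10⁹)(3.70×10⁻³¹) / (7.49×10⁻⁹)³ = 7916 N/C.
√(1 + 3cos²73°) = √(1 + 3·0.0855) = √1.2564 ≈ 1.1209.
E ≈ 7916 × 1.121 = 8873 N/C.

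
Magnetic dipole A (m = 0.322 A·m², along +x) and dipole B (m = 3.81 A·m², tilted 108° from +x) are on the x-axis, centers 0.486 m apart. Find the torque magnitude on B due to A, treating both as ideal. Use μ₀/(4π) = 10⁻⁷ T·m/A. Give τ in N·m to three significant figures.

Dipole B is on the axis of dipole A, so B₁ there is axial: B₁ = (μ₀/4π)·2m₁/r³ along +x.
B₁ = 2(10⁻⁷)(0.322)/(0.486)³ = 5.610×10⁻⁷ T.
τ = m₂ B₁ sinθ.
τ = (3.81)(5.610×10⁻⁷)·sin108° = 2.033×10⁻⁶ N·m.

τ ≈ 2.03×10⁻⁶ N·m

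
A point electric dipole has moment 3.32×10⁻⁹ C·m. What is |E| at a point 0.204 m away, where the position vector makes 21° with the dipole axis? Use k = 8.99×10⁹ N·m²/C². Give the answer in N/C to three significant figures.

At angle θ the dipole field magnitude is E = (kp/r³)·√(1 + 3cos²θ).
kp/r³ = (8.99×10⁹)(3.32×10⁻⁹) / (0.204)³ = 3516 N/C.
√(1 + 3cos²21°) = √(1 + 3·0.8716) = √3.6147 ≈ 1.9012.
E ≈ 3516 × 1.901 = 6684 N/C.

E ≈ 6680 N/C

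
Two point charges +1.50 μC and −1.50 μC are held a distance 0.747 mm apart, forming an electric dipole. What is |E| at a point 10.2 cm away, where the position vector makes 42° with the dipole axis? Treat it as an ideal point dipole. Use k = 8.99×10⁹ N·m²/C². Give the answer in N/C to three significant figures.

Dipole moment p = qd = (1.50×10⁻⁶ C)(7.47×10⁻⁴ m) = 1.121×10⁻⁹ C·m.
At angle θ the dipole field magnitude is E = (kp/r³)·√(1 + 3cos²θ).
kp/r³ = (8.99×10⁹)(1.121×10⁻⁹) / (0.102)³ = 9497 N/C.
√(1 + 3cos²42°) = √(1 + 3·0.5523) = √2.6568 ≈ 1.6300.
E ≈ 9497 × 1.630 = 1.548×10⁴ N/C.

E ≈ 1.55×10⁴ N/C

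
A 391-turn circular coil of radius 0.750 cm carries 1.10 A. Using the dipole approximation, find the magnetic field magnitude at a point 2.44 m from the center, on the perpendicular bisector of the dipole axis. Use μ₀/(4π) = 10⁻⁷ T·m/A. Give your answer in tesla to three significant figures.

m = NIA = NIπa² = 391·(1.10)·π·(0.00750)² = 0.0760 A·m².
In the equatorial plane B = (μ₀/4π)·m/r³ (half the axial value).
B = (10⁻⁷)·(0.0760) / (2.44)³ = 5.232×10⁻¹⁰ T.

B ≈ 5.23×10⁻¹⁰ T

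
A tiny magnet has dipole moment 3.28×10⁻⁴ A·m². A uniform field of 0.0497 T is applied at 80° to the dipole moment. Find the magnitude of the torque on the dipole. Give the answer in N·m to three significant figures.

τ ≈ 1.61×10⁻⁵ N·m

Torque on a magnetic dipole: τ = mB sinθ.
τ = (3.28×10⁻⁴)(0.0497)·sin80° = 1.605×10⁻⁵ N·m.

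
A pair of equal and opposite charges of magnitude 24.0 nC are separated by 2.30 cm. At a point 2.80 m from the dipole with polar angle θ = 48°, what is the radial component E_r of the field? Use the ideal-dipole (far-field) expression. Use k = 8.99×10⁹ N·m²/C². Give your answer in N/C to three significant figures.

Dipole moment p = qd = (2.40×10⁻⁸ C)(0.0230 m) = 5.52×10⁻¹⁰ C·m.
For a dipole, E_r = (2kp cosθ)/r³.
kp/r³ = (8.99×10⁹)(5.52×10⁻¹⁰)/(2.80)³ = 0.2261 N/C.
E_r = 2·0.2261·cos48° = 0.3025 N/C.

E_r ≈ 0.303 N/C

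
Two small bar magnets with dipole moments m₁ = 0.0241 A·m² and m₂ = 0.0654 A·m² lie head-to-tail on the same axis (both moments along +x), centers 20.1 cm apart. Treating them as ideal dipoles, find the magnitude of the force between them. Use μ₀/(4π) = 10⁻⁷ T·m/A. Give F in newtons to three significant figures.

On-axis B of dipole 1: B = (μ₀/4π)·2m₁/r³. Force on dipole 2: F = m₂·dB/dr.
dB/dr = −(μ₀/4π)·6m₁/r⁴, so |F| = (μ₀/4π)·6m₁m₂/r⁴.
F = 6(10⁻⁷)(0.0241)(0.0654)/(0.201)⁴ = 5.794×10⁻⁷ N.

F ≈ 5.79×10⁻⁷ N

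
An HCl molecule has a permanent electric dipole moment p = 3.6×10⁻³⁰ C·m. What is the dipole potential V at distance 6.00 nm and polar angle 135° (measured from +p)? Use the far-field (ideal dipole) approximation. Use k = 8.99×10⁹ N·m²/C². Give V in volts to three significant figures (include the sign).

The dipole potential is V = kp cosθ / r².
V = (8.99×10⁹)(3.60×10⁻³⁰)·cos135° / (6.00×10⁻⁹)² = -6.357×10⁻⁴ V.

V ≈ -6.36×10⁻⁴ V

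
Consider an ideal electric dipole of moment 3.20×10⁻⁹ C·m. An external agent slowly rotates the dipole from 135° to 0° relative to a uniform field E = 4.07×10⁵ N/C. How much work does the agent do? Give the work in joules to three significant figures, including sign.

W ≈ -0.00222 J

W_ext = ΔU = U(θ₂) − U(θ₁) = −pE cosθ₂ − (−pE cosθ₁) = pE(cosθ₁ − cosθ₂).
W = (3.20×10⁻⁹)(4.07×10⁵)·(cos135° − cos0°) = (0.001302)·(-1.7071) = -0.002223 J.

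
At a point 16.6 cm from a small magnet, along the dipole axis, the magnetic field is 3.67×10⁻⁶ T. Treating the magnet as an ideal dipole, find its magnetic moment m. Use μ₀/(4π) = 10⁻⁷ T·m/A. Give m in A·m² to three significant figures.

On axis B = (μ₀/4π)·2m/r³, so m = Br³·4π/(μ₀·2).
m = (3.67×10⁻⁶)·(0.166)³ / (2·10⁻⁷) = 0.08394 A·m².

m ≈ 0.0839 A·m²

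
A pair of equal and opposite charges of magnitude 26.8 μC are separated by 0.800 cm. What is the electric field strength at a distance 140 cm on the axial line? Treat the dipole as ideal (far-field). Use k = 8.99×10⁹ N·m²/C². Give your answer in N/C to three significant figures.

E ≈ 1400 N/C

Dipole moment p = qd = (2.68×10⁻⁵ C)(0.00800 m) = 2.144×10⁻⁷ C·m.
On the dipole axis E = 2kp/r³.
E = 2·(8.99×10⁹)(2.144×10⁻⁷) / (1.40)³ = 1405 N/C.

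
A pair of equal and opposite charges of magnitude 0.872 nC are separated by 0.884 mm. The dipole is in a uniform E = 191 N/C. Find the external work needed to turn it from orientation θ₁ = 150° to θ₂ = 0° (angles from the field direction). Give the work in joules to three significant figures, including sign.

W ≈ -2.75×10⁻¹⁰ J

Dipole moment p = qd = (8.72×10⁻¹⁰ C)(8.84×10⁻⁴ m) = 7.708×10⁻¹³ C·m.
W_ext = ΔU = U(θ₂) − U(θ₁) = −pE cosθ₂ − (−pE cosθ₁) = pE(cosθ₁ − cosθ₂).
W = (7.708×10⁻¹³)(191)·(cos150° − cos0°) = (1.472×10⁻¹⁰)·(-1.8660) = -2.747×10⁻¹⁰ J.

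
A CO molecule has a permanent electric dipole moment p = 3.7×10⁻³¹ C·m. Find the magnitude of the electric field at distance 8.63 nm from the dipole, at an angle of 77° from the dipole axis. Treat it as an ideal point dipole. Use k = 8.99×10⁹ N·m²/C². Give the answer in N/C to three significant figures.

E ≈ 5550 N/C

At angle θ the dipole field magnitude is E = (kp/r³)·√(1 + 3cos²θ).
kp/r³ = (8.99×10⁹)(3.70×10⁻³¹) / (8.63×10⁻⁹)³ = 5175 N/C.
√(1 + 3cos²77°) = √(1 + 3·0.0506) = √1.1518 ≈ 1.0732.
E ≈ 5175 × 1.073 = 5554 N/C.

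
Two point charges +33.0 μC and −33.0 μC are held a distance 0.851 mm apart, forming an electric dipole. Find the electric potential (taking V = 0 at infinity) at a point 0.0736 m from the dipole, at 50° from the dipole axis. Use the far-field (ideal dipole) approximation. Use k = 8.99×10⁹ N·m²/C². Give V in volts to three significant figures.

V ≈ 3.00×10⁴ V

Dipole moment p = qd = (3.30×10⁻⁵ C)(8.51×10⁻⁴ m) = 2.808×10⁻⁸ C·m.
The dipole potential is V = kp cosθ / r².
V = (8.99×10⁹)(2.808×10⁻⁸)·cos50° / (0.0736)² = 2.995×10⁴ V.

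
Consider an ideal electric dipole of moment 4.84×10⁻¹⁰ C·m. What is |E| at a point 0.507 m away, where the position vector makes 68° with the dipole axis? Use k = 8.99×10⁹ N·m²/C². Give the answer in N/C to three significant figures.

E ≈ 39.8 N/C

At angle θ the dipole field magnitude is E = (kp/r³)·√(1 + 3cos²θ).
kp/r³ = (8.99×10⁹)(4.84×10⁻¹⁰) / (0.507)³ = 33.39 N/C.
√(1 + 3cos²68°) = √(1 + 3·0.1403) = √1.4210 ≈ 1.1921.
E ≈ 33.39 × 1.192 = 39.80 N/C.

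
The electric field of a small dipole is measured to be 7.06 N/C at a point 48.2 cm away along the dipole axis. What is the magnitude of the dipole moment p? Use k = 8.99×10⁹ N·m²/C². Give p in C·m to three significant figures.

p ≈ 4.40×10⁻¹¹ C·m

On axis E = 2kp/r³, so p = Er³/(2k).
p = (7.06)·(0.482)³ / (2·8.99×10⁹) = 4.397×10⁻¹¹ C·m.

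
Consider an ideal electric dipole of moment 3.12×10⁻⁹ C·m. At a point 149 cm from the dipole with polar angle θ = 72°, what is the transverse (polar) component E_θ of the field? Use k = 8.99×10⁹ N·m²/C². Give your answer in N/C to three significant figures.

For a dipole, E_θ = (kp sinθ)/r³.
kp/r³ = (8.99×10⁹)(3.12×10⁻⁹)/(1.49)³ = 8.479 N/C.
E_θ = 8.479·sin72° = 8.064 N/C.

E_θ ≈ 8.06 N/C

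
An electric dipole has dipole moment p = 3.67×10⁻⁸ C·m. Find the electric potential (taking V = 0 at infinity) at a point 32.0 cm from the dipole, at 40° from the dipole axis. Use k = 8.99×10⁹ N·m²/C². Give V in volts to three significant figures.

The dipole potential is V = kp cosθ / r².
V = (8.99×10⁹)(3.67×10⁻⁸)·cos40° / (0.320)² = 2468 V.

V ≈ 2470 V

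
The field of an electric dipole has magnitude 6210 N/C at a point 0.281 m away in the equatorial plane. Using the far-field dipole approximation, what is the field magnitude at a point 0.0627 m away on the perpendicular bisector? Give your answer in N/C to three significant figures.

Dipole fields scale as 1/r³ in the far field; the geometry is the same at both points.
E₂ = E₁ · (r₁/r₂)³ = 6210 · (0.281/0.0627)³.
(r₁/r₂)³ = (4.482)³ = 90.02.
E₂ ≈ 5.590×10⁵ N/C.

E ≈ 5.59×10⁵ N/C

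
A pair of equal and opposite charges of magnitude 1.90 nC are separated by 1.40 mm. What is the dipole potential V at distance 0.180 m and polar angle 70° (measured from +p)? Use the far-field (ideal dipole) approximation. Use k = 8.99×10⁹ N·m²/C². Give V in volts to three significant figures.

V ≈ 0.252 V

Dipole moment p = qd = (1.90×10⁻⁹ C)(0.00140 m) = 2.66×10⁻¹² C·m.
The dipole potential is V = kp cosθ / r².
V = (8.99×10⁹)(2.66×10⁻¹²)·cos70° / (0.180)² = 0.2524 V.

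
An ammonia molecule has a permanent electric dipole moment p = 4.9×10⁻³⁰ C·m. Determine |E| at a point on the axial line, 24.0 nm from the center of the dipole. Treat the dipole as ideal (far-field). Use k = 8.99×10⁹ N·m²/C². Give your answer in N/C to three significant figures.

E ≈ 6370 N/C

On the dipole axis E = 2kp/r³.
E = 2·(8.99×10⁹)(4.90×10⁻³⁰) / (2.40×10⁻⁸)³ = 6373 N/C.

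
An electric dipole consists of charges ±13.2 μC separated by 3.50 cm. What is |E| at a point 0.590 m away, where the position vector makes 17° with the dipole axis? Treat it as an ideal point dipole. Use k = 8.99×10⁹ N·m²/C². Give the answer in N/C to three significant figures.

E ≈ 3.91×10⁴ N/C

Dipole moment p = qd = (1.32×10⁻⁵ C)(0.0350 m) = 4.62×10⁻⁷ C·m.
At angle θ the dipole field magnitude is E = (kp/r³)·√(1 + 3cos²θ).
kp/r³ = (8.99×10⁹)(4.62×10⁻⁷) / (0.590)³ = 2.022×10⁴ N/C.
√(1 + 3cos²17°) = √(1 + 3·0.9145) = √3.7436 ≈ 1.9348.
E ≈ 2.022×10⁴ × 1.935 = 3.913×10⁴ N/C.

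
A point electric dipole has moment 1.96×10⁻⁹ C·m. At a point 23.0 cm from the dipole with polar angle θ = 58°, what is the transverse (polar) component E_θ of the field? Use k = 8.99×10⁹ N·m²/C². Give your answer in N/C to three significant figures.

E_θ ≈ 1230 N/C

For a dipole, E_θ = (kp sinθ)/r³.
kp/r³ = (8.99×10⁹)(1.96×10⁻⁹)/(0.230)³ = 1448 N/C.
E_θ = 1448·sin58° = 1228 N/C.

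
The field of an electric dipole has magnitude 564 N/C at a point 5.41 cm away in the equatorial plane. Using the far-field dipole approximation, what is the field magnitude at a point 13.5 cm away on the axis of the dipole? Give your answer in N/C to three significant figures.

E ≈ 72.6 N/C

Dipole fields scale as 1/r³ in the far field.
The axial field is twice the equatorial field at the same r, so the geometry factor is 2/1.
E₂ = E₁ · (2/1) · (r₁/r₂)³ = 564 · 2 · (5.41/13.5)³.
(r₁/r₂)³ = (0.4007)³ = 0.06436.
E₂ ≈ 72.59 N/C.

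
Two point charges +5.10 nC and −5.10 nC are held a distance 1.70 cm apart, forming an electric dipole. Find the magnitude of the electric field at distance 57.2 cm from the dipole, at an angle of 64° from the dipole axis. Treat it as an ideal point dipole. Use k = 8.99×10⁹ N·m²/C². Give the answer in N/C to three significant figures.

E ≈ 5.23 N/C

Dipole moment p = qd = (5.10×10⁻⁹ C)(0.0170 m) = 8.67×10⁻¹¹ C·m.
At angle θ the dipole field magnitude is E = (kp/r³)·√(1 + 3cos²θ).
kp/r³ = (8.99×10⁹)(8.67×10⁻¹¹) / (0.572)³ = 4.165 N/C.
√(1 + 3cos²64°) = √(1 + 3·0.1922) = √1.5765 ≈ 1.2556.
E ≈ 4.165 × 1.256 = 5.229 N/C.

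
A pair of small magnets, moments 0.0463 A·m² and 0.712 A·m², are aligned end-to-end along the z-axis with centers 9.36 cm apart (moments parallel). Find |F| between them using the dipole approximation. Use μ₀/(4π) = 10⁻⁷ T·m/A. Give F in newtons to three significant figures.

F ≈ 2.58×10⁻⁴ N

On-axis B of dipole 1: B = (μ₀/4π)·2m₁/r³. Force on dipole 2: F = m₂·dB/dr.
dB/dr = −(μ₀/4π)·6m₁/r⁴, so |F| = (μ₀/4π)·6m₁m₂/r⁴.
F = 6(10⁻⁷)(0.0463)(0.712)/(0.0936)⁴ = 2.577×10⁻⁴ N.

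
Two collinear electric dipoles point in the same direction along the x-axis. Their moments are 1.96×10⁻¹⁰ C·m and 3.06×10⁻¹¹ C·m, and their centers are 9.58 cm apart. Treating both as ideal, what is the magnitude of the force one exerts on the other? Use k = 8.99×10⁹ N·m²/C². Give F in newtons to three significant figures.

On-axis field of dipole 1 at distance r: E = 2kp₁/r³. Force on dipole 2 is F = p₂·dE/dr (gradient along axis).
dE/dr = −6kp₁/r⁴, so |F| = 6kp₁p₂/r⁴ (attractive for aligned moments).
F = 6(8.99×10⁹)(1.96×10⁻¹⁰)(3.06×10⁻¹¹)/(0.0958)⁴ = 3.841×10⁻⁶ N.

F ≈ 3.84×10⁻⁶ N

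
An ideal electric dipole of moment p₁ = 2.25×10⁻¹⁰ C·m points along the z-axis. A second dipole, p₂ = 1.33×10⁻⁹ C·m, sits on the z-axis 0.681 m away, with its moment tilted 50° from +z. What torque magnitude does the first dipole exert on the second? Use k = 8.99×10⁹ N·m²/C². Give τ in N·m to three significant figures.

τ ≈ 1.31×10⁻⁸ N·m

The second dipole sits on the axis of the first, so the field there is axial: E₁ = 2kp₁/r³ along +z.
E₁ = 2(8.99×10⁹)(2.25×10⁻¹⁰)/(0.681)³ = 12.81 N/C.
Torque on the second dipole: τ = p₂ E₁ sinθ.
τ = (1.33×10⁻⁹)(12.81)·sin50° = 1.305×10⁻⁸ N·m.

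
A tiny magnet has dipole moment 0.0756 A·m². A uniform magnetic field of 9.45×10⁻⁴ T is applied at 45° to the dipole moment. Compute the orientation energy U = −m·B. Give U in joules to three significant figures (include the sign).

U = −m·B = −mB cosθ.
U = −(0.0756)(9.45×10⁻⁴)·cos45° = -5.052×10⁻⁵ J.

U ≈ -5.05×10⁻⁵ J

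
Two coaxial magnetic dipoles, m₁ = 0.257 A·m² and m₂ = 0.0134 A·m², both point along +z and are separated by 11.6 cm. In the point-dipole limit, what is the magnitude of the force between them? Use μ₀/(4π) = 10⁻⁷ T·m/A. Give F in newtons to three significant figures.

On-axis B of dipole 1: B = (μ₀/4π)·2m₁/r³. Force on dipole 2: F = m₂·dB/dr.
dB/dr = −(μ₀/4π)·6m₁/r⁴, so |F| = (μ₀/4π)·6m₁m₂/r⁴.
F = 6(10⁻⁷)(0.257)(0.0134)/(0.116)⁴ = 1.141×10⁻⁵ N.

F ≈ 1.14×10⁻⁵ N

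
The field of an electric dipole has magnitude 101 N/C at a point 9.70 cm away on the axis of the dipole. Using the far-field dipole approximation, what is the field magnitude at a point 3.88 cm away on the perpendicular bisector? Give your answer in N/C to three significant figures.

E ≈ 789 N/C

Dipole fields scale as 1/r³ in the far field.
The axial field is twice the equatorial field at the same r, so the geometry factor is 1/2.
E₂ = E₁ · (1/2) · (r₁/r₂)³ = 101 · 0.5 · (9.70/3.88)³.
(r₁/r₂)³ = (2.5)³ = 15.62.
E₂ ≈ 789.1 N/C.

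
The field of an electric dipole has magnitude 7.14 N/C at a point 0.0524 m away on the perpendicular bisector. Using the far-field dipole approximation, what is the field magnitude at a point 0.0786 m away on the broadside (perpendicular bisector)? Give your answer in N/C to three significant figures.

E ≈ 2.12 N/C

Dipole fields scale as 1/r³ in the far field; the geometry is the same at both points.
E₂ = E₁ · (r₁/r₂)³ = 7.14 · (0.0524/0.0786)³.
(r₁/r₂)³ = (0.6667)³ = 0.2963.
E₂ ≈ 2.116 N/C.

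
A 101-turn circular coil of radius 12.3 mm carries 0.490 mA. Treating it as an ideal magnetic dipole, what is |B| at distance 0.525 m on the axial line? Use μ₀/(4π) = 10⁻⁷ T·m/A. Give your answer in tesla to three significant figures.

B ≈ 3.25×10⁻¹¹ T

m = NIA = NIπa² = 101·(4.90×10⁻⁴)·π·(0.0123)² = 2.352×10⁻⁵ A·m².
On axis B = (μ₀/4π)·2m/r³.
B = 2·(10⁻⁷)·(2.352×10⁻⁵) / (0.525)³ = 3.251×10⁻¹¹ T.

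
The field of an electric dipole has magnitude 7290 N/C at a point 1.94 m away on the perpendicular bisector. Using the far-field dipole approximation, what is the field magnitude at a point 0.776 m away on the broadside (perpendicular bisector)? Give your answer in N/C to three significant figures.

Dipole fields scale as 1/r³ in the far field; the geometry is the same at both points.
E₂ = E₁ · (r₁/r₂)³ = 7290 · (1.94/0.776)³.
(r₁/r₂)³ = (2.5)³ = 15.62.
E₂ ≈ 1.139×10⁵ N/C.

E ≈ 1.14×10⁵ N/C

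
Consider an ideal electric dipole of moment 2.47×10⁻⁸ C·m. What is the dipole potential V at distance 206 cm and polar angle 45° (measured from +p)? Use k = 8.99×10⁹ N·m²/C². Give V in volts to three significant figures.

V ≈ 37.0 V

The dipole potential is V = kp cosθ / r².
V = (8.99×10⁹)(2.47×10⁻⁸)·cos45° / (2.06)² = 37.00 V.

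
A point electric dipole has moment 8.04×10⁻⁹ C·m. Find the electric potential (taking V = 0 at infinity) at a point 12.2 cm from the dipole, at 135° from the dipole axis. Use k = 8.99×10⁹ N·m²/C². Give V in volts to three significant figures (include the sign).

The dipole potential is V = kp cosθ / r².
V = (8.99×10⁹)(8.04×10⁻⁹)·cos135° / (0.122)² = -3434 V.

V ≈ -3430 V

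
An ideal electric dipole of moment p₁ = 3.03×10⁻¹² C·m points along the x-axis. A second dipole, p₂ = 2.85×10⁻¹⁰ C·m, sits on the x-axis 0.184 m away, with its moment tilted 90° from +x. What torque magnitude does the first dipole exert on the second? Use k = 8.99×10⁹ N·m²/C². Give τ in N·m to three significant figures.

τ ≈ 2.49×10⁻⁹ N·m

The second dipole sits on the axis of the first, so the field there is axial: E₁ = 2kp₁/r³ along +x.
E₁ = 2(8.99×10⁹)(3.03×10⁻¹²)/(0.184)³ = 8.745 N/C.
Torque on the second dipole: τ = p₂ E₁ sinθ.
τ = (2.85×10⁻¹⁰)(8.745)·sin90° = 2.492×10⁻⁹ N·m.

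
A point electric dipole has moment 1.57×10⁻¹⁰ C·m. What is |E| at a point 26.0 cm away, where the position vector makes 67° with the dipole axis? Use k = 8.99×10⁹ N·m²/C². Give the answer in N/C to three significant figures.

E ≈ 97.0 N/C

At angle θ the dipole field magnitude is E = (kp/r³)·√(1 + 3cos²θ).
kp/r³ = (8.99×10⁹)(1.57×10⁻¹⁰) / (0.260)³ = 80.30 N/C.
√(1 + 3cos²67°) = √(1 + 3·0.1527) = √1.4580 ≈ 1.2075.
E ≈ 80.30 × 1.207 = 96.97 N/C.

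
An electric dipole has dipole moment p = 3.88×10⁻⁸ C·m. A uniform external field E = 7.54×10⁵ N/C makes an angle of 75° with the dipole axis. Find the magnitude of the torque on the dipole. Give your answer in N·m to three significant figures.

τ ≈ 0.0283 N·m

Torque on an electric dipole: τ = pE sinθ.
τ = (3.88×10⁻⁸)(7.54×10⁵)·sin75° = 0.02826 N·m.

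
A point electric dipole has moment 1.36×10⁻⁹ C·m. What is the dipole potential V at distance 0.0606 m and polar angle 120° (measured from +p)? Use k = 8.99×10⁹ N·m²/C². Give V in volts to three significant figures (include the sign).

The dipole potential is V = kp cosθ / r².
V = (8.99×10⁹)(1.36×10⁻⁹)·cos120° / (0.0606)² = -1665 V.

V ≈ -1660 V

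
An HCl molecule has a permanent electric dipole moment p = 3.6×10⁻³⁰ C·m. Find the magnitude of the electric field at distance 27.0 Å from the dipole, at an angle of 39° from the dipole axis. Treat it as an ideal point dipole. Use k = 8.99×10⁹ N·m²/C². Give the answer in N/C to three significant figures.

E ≈ 2.76×10⁶ N/C

At angle θ the dipole field magnitude is E = (kp/r³)·√(1 + 3cos²θ).
kp/r³ = (8.99×10⁹)(3.60×10⁻³⁰) / (2.70×10⁻⁹)³ = 1.644×10⁶ N/C.
√(1 + 3cos²39°) = √(1 + 3·0.6040) = √2.8119 ≈ 1.6769.
E ≈ 1.644×10⁶ × 1.677 = 2.757×10⁶ N/C.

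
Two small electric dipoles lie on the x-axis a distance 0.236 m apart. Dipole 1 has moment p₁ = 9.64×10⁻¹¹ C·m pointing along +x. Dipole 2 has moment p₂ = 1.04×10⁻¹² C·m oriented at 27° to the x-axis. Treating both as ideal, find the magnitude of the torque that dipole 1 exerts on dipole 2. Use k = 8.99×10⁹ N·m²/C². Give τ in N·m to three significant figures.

The second dipole sits on the axis of the first, so the field there is axial: E₁ = 2kp₁/r³ along +x.
E₁ = 2(8.99×10⁹)(9.64×10⁻¹¹)/(0.236)³ = 131.9 N/C.
Torque on the second dipole: τ = p₂ E₁ sinθ.
τ = (1.04×10⁻¹²)(131.9)·sin27° = 6.226×10⁻¹¹ N·m.

τ ≈ 6.23×10⁻¹¹ N·m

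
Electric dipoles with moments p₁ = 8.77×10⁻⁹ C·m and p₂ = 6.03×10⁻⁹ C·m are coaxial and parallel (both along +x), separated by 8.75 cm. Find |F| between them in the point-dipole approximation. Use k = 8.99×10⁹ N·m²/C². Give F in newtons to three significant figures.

F ≈ 0.0487 N

On-axis field of dipole 1 at distance r: E = 2kp₁/r³. Force on dipole 2 is F = p₂·dE/dr (gradient along axis).
dE/dr = −6kp₁/r⁴, so |F| = 6kp₁p₂/r⁴ (attractive for aligned moments).
F = 6(8.99×10⁹)(8.77×10⁻⁹)(6.03×10⁻⁹)/(0.0875)⁴ = 0.04866 N.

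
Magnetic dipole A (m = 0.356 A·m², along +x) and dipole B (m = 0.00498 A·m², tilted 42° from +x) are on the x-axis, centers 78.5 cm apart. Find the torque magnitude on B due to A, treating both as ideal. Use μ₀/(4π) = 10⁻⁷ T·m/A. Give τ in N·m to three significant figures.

τ ≈ 4.90×10⁻¹⁰ N·m

Dipole B is on the axis of dipole A, so B₁ there is axial: B₁ = (μ₀/4π)·2m₁/r³ along +x.
B₁ = 2(10⁻⁷)(0.356)/(0.785)³ = 1.472×10⁻⁷ T.
τ = m₂ B₁ sinθ.
τ = (0.00498)(1.472×10⁻⁷)·sin42° = 4.905×10⁻¹⁰ N·m.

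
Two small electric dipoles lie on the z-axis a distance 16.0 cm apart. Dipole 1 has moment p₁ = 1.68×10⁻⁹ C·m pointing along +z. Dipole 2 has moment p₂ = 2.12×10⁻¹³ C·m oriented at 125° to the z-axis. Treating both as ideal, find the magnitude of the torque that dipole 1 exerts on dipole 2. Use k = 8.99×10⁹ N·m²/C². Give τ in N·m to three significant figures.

τ ≈ 1.28×10⁻⁹ N·m

The second dipole sits on the axis of the first, so the field there is axial: E₁ = 2kp₁/r³ along +z.
E₁ = 2(8.99×10⁹)(1.68×10⁻⁹)/(0.160)³ = 7375 N/C.
Torque on the second dipole: τ = p₂ E₁ sinθ.
τ = (2.12×10⁻¹³)(7375)·sin125° = 1.281×10⁻⁹ N·m.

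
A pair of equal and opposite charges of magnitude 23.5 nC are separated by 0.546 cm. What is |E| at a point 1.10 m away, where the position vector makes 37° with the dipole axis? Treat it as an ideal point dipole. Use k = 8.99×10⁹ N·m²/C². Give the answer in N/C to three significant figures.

E ≈ 1.48 N/C

Dipole moment p = qd = (2.35×10⁻⁸ C)(0.00546 m) = 1.283×10⁻¹⁰ C·m.
At angle θ the dipole field magnitude is E = (kp/r³)·√(1 + 3cos²θ).
kp/r³ = (8.99×10⁹)(1.283×10⁻¹⁰) / (1.10)³ = 0.8666 N/C.
√(1 + 3cos²37°) = √(1 + 3·0.6378) = √2.9135 ≈ 1.7069.
E ≈ 0.8666 × 1.707 = 1.479 N/C.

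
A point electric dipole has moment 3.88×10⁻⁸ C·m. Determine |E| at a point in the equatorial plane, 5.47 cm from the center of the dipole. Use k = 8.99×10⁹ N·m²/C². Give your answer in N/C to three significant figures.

E ≈ 2.13×10⁶ N/C

In the equatorial plane E = kp/r³.
E = (8.99×10⁹)(3.88×10⁻⁸) / (0.0547)³ = 2.131×10⁶ N/C.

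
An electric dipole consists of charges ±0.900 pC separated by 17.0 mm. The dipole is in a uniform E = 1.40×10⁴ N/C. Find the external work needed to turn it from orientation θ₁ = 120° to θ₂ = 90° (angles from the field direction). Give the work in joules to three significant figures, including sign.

W ≈ -1.07×10⁻¹⁰ J

Dipole moment p = qd = (9.00×10⁻¹³ C)(0.0170 m) = 1.53×10⁻¹⁴ C·m.
W_ext = ΔU = U(θ₂) − U(θ₁) = −pE cosθ₂ − (−pE cosθ₁) = pE(cosθ₁ − cosθ₂).
W = (1.53×10⁻¹⁴)(1.40×10⁴)·(cos120° − cos90°) = (2.142×10⁻¹⁰)·(-0.5000) = -1.071×10⁻¹⁰ J.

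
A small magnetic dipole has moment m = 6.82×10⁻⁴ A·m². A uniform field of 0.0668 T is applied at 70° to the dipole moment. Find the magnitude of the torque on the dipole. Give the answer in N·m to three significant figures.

Torque on a magnetic dipole: τ = mB sinθ.
τ = (6.82×10⁻⁴)(0.0668)·sin70° = 4.281×10⁻⁵ N·m.

τ ≈ 4.28×10⁻⁵ N·m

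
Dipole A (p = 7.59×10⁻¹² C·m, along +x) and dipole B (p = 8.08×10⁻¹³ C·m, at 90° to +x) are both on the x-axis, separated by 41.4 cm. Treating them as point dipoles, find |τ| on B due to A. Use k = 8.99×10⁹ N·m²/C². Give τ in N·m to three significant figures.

The second dipole sits on the axis of the first, so the field there is axial: E₁ = 2kp₁/r³ along +x.
E₁ = 2(8.99×10⁹)(7.59×10⁻¹²)/(0.414)³ = 1.923 N/C.
Torque on the second dipole: τ = p₂ E₁ sinθ.
τ = (8.08×10⁻¹³)(1.923)·sin90° = 1.554×10⁻¹² N·m.

τ ≈ 1.55×10⁻¹² N·m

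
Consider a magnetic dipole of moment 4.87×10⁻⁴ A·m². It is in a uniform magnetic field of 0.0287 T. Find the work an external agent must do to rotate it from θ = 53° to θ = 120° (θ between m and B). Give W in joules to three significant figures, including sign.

W_ext = ΔU = −mB cosθ₂ + mB cosθ₁ = mB(cosθ₁ − cosθ₂).
W = (4.87×10⁻⁴)(0.0287)·(cos53° − cos120°) = (1.398×10⁻⁵)·(+1.1018) = 1.540×10⁻⁵ J.

W ≈ 1.54×10⁻⁵ J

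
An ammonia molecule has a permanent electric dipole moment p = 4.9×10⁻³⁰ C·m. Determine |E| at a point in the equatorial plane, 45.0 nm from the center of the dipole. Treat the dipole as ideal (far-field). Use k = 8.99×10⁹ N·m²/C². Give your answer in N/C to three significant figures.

On the perpendicular bisector E = kp/r³ (half the axial value at the same distance).
E = (8.99×10⁹)(4.90×10⁻³⁰) / (4.50×10⁻⁸)³ = 483.4 N/C.

E ≈ 483 N/C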